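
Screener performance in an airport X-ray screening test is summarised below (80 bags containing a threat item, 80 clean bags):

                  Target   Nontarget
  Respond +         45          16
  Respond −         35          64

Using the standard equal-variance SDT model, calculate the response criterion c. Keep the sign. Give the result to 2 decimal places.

H = 45/80 = 0.5625
FA = 16/80 = 0.2000
z(H) = z(0.5625) = 0.157
z(FA) = z(0.2000) = -0.842
c = −½·[z(H) + z(FA)] = −0.5 × (0.157 + (-0.842)) = 0.3425

c = 0.34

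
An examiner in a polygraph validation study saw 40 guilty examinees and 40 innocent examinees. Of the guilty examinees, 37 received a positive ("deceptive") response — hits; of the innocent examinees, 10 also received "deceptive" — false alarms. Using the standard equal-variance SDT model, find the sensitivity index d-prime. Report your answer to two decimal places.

H = 37/40 = 0.9250
FA = 10/40 = 0.2500
Φ⁻¹(0.9250) = 1.440, Φ⁻¹(0.2500) = -0.674
d' = z(H) − z(FA) = 1.440 − (-0.674) = 2.114

d-prime = 2.11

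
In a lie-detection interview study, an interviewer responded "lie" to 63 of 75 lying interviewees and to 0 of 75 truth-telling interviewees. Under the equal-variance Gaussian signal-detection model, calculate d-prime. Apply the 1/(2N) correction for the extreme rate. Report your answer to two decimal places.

The false-alarm rate is 0/75 = 0, so apply the 1/(2N) correction: FA → 1/(2·75) = 0.00667.
z(H) = z(0.84000) = 0.994
z(FA) = z(0.00667) = -2.475
d' = 0.994 − (-2.475) = 3.469

d-prime = 3.47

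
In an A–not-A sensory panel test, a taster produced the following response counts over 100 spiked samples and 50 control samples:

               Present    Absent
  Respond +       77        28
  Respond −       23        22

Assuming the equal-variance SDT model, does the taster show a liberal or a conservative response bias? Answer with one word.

liberal

z(H) = 0.739, z(FA) = 0.151
c = −½·(z(H) + z(FA)) = -0.445
c < 0 → liberal criterion (biased toward responding “yes”).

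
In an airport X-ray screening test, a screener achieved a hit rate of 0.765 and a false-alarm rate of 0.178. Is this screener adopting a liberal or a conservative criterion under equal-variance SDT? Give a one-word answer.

z(H) = 0.722, z(FA) = -0.923
c = −½·(z(H) + z(FA)) = 0.1005
c > 0 → conservative criterion (biased toward responding “no”).

conservative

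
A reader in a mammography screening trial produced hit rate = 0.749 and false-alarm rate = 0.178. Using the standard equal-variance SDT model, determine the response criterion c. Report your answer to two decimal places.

c = 0.13

z(H) = z(0.749) = 0.6713
z(FA) = z(0.178) = -0.9230
c = −½·[z(H) + z(FA)] = −0.5 × (0.6713 + (-0.9230)) = 0.12585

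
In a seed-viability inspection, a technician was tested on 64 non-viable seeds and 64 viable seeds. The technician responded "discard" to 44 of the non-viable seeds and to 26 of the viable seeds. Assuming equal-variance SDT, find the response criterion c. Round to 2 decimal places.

H = 44/64 = 0.6875
FA = 26/64 = 0.4062
z(H) = 0.489
z(FA) = -0.237
c = −½·[z(H) + z(FA)] = −0.5 × (0.489 + (-0.237)) = -0.126

c = -0.13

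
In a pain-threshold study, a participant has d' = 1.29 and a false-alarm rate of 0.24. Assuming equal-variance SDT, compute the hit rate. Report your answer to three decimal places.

z(false-alarm rate) = z(0.24) = -0.7063
z(H) = z(FA) + d' = -0.7063 + 1.29 = 0.5837
hit rate = Φ(0.5837) = 0.7203

hit rate = 0.720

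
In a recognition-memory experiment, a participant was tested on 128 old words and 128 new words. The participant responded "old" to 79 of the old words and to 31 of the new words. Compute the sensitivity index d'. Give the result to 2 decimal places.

H = 79/128 = 0.6172
FA = 31/128 = 0.2422
Φ⁻¹(H) = 0.2981
Φ⁻¹(FA) = -0.6992
d' = z(H) − z(FA) = 0.2981 − (-0.6992) = 0.9973

d' = 1.00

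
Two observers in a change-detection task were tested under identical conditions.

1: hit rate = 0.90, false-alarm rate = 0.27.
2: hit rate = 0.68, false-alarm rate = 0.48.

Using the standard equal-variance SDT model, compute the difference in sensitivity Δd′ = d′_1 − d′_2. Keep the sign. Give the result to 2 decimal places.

1: z(0.90) = 1.282, z(0.27) = -0.613, d' = 1.895
2: z(0.68) = 0.468, z(0.48) = -0.050, d' = 0.518
Δd' = d'_1 − d'_2 = 1.895 − 0.518 = 1.377
1 has the higher sensitivity.

Δd′ = 1.38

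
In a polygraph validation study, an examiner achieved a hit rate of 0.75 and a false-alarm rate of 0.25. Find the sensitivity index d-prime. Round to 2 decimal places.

d-prime = 1.35

z(H) = z(0.75) = 0.6745
z(FA) = z(0.25) = -0.6745
d' = z(H) − z(FA) = 0.6745 − (-0.6745) = 1.3490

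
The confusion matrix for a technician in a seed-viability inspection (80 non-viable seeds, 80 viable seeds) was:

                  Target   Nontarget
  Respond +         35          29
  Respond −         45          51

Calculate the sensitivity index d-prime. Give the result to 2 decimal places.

H = 35/80 = 0.4375
FA = 29/80 = 0.3625
Φ⁻¹(H) = Φ⁻¹(0.4375) = -0.1573
Φ⁻¹(FA) = Φ⁻¹(0.3625) = -0.3518
d' = z(H) − z(FA) = -0.1573 − (-0.3518) = 0.1945

d-prime = 0.19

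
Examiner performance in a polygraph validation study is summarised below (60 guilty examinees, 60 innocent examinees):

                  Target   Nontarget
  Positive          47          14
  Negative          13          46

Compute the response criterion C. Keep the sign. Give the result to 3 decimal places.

C = -0.028

H = 47/60 = 0.7833
FA = 14/60 = 0.2333
z(H) = 0.7834
z(FA) = -0.7280
c = −½·[z(H) + z(FA)] = −0.5 × (0.7834 + (-0.7280)) = -0.0277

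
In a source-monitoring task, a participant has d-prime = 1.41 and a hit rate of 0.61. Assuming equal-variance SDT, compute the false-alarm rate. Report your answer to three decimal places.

false-alarm rate = 0.129

z(hit rate) = z(0.61) = 0.2793
z(FA) = z(H) − d' = 0.2793 − 1.41 = -1.1307
false-alarm rate = Φ(-1.1307) = 0.1291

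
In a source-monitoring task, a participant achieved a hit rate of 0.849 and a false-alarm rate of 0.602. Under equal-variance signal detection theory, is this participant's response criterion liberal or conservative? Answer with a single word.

liberal

z(H) = 1.032, z(FA) = 0.259
c = −½·(z(H) + z(FA)) = -0.6455
c < 0 → liberal criterion (biased toward responding “yes”).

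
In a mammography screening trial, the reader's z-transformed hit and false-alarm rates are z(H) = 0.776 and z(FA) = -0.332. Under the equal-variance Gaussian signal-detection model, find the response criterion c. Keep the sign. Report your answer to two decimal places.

c = −½·[z(H) + z(FA)] = −½·(0.776 + (-0.332)) = -0.222

c = -0.22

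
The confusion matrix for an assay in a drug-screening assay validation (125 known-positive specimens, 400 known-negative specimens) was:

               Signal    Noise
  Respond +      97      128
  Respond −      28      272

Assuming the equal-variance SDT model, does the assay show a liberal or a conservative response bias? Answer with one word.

liberal

z(H) = 0.759, z(FA) = -0.468
c = −½·(z(H) + z(FA)) = -0.1455
c < 0 → liberal criterion (biased toward responding “yes”).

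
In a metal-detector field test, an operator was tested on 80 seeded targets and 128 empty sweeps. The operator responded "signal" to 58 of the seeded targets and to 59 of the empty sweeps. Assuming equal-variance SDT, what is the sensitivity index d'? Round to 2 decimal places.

d' = 0.70

H = 58/80 = 0.7250
FA = 59/128 = 0.4609
z(H) = z(0.7250) = 0.598
z(FA) = z(0.4609) = -0.098
d' = z(H) − z(FA) = 0.598 − (-0.098) = 0.696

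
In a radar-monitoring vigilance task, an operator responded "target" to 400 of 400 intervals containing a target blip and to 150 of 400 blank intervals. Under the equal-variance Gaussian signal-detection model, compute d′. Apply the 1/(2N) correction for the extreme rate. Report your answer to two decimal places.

The hit rate is 400/400 = 1, so apply the 1/(2N) correction: H → 1 − 1/(2·400) = 0.99875.
z(H) = z(0.99875) = 3.023
z(FA) = z(0.37500) = -0.319
d' = 3.023 − (-0.319) = 3.342

d′ = 3.34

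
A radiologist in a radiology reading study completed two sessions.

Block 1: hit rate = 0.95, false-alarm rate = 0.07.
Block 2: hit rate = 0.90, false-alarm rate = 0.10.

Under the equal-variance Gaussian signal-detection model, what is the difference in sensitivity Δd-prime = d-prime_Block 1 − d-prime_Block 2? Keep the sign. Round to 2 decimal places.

Δd-prime = 0.56

Block 1: z(0.95) = 1.645, z(0.07) = -1.476, d' = 3.121
Block 2: z(0.90) = 1.282, z(0.10) = -1.282, d' = 2.564
Δd' = d'_Block 1 − d'_Block 2 = 3.121 − 2.564 = 0.557
Block 1 has the higher sensitivity.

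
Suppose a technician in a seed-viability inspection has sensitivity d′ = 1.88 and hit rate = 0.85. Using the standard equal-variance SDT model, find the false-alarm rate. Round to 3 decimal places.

false-alarm rate = 0.199

z(hit rate) = z(0.85) = 1.0364
z(FA) = z(H) − d' = 1.0364 − 1.88 = -0.8436
false-alarm rate = Φ(-0.8436) = 0.1994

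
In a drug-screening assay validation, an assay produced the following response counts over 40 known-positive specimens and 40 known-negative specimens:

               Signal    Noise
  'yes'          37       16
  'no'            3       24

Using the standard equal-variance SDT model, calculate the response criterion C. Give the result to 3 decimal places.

C = -0.593

H = 37/40 = 0.9250
FA = 16/40 = 0.4000
z(H) = 1.4395
z(FA) = -0.2533
c = −½·[z(H) + z(FA)] = −0.5 × (1.4395 + (-0.2533)) = -0.5931
c < 0: the assay has a liberal response bias.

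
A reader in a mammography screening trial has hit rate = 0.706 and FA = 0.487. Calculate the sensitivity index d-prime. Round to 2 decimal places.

z(0.706) = 0.5417, z(0.487) = -0.0326
d' = z(H) − z(FA) = 0.5417 − (-0.0326) = 0.5743

d-prime = 0.57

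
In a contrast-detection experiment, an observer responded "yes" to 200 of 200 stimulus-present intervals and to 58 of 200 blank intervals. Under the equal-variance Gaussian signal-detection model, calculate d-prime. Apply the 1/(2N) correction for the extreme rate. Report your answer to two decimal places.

The hit rate is 200/200 = 1, so apply the 1/(2N) correction: H → 1 − 1/(2·200) = 0.99750.
z(H) = z(0.99750) = 2.807
z(FA) = z(0.29000) = -0.553
d' = 2.807 − (-0.553) = 3.360

d-prime = 3.36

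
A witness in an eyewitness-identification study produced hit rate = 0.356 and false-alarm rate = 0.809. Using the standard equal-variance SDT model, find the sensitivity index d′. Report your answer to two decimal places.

z(H) = -0.369
z(FA) = 0.874
d' = z(H) − z(FA) = -0.369 − 0.874 = -1.243

d′ = -1.24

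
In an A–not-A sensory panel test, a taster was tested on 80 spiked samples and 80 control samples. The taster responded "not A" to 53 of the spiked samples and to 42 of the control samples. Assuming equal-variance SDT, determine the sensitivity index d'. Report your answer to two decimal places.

d' = 0.36

H = 53/80 = 0.6625
FA = 42/80 = 0.5250
Φ⁻¹(H) = 0.4193
Φ⁻¹(FA) = 0.0627
d' = z(H) − z(FA) = 0.4193 − 0.0627 = 0.3566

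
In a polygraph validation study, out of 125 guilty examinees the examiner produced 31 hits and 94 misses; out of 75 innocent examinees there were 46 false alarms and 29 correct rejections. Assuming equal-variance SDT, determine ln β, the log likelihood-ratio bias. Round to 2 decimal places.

H = 31/125 = 0.2480
FA = 46/75 = 0.6133
z(H) = -0.681
z(FA) = 0.288
ln β = −½·[z(H)² − z(FA)²] = −0.5 × (0.464 − 0.083) = -0.1905

ln β = -0.19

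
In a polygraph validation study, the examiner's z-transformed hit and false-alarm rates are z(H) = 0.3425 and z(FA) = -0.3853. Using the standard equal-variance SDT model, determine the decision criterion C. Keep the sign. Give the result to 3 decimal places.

C = 0.021

c = −½·[z(H) + z(FA)] = −½·(0.3425 + (-0.3853)) = 0.0214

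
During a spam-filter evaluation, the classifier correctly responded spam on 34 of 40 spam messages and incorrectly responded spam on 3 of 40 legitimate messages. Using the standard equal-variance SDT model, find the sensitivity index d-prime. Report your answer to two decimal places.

d-prime = 2.48

H = 34/40 = 0.8500
FA = 3/40 = 0.0750
Φ⁻¹(H) = 1.0364
Φ⁻¹(FA) = -1.4395
d' = z(H) − z(FA) = 1.0364 − (-1.4395) = 2.4759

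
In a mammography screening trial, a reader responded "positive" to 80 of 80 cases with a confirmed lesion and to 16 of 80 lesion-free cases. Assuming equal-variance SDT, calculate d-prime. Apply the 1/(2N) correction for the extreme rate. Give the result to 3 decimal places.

d-prime = 3.339

The hit rate is 80/80 = 1, so apply the 1/(2N) correction: H → 1 − 1/(2·80) = 0.99375.
z(H) = z(0.99375) = 2.4977
z(FA) = z(0.20000) = -0.8416
d' = 2.4977 − (-0.8416) = 3.3393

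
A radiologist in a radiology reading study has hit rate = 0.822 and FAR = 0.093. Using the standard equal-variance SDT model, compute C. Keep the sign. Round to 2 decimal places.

z(H) = z(0.822) = 0.9230
z(FA) = z(0.093) = -1.3225
c = −½·[z(H) + z(FA)] = −0.5 × (0.9230 + (-1.3225)) = 0.19975

C = 0.20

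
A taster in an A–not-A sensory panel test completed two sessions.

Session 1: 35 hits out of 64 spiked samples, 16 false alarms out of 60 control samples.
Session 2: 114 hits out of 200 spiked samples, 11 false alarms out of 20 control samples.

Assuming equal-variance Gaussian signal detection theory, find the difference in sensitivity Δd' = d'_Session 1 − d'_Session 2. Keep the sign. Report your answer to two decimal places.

Δd' = 0.69

Session 1: z(0.5469) = 0.118, z(0.2667) = -0.623, d' = 0.741
Session 2: z(0.5700) = 0.176, z(0.5500) = 0.126, d' = 0.050
Δd' = d'_Session 1 − d'_Session 2 = 0.741 − 0.050 = 0.691
Session 1 has the higher sensitivity.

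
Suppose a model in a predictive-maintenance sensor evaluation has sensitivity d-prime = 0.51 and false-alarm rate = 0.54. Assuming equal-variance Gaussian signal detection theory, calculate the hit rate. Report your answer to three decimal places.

hit rate = 0.729

z(false-alarm rate) = z(0.54) = 0.1004
z(H) = z(FA) + d' = 0.1004 + 0.51 = 0.6104
hit rate = Φ(0.6104) = 0.7292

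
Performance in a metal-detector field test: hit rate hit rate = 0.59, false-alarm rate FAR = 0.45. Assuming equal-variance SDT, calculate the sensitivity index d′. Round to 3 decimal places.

Φ⁻¹(0.59) = 0.2275, Φ⁻¹(0.45) = -0.1257
d' = z(H) − z(FA) = 0.2275 − (-0.1257) = 0.3532

d′ = 0.353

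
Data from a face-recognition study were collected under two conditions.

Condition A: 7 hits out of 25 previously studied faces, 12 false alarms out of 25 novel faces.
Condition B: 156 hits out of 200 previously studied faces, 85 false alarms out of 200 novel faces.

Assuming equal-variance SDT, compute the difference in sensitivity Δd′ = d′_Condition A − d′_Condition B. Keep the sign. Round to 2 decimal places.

Condition A: z(0.2800) = -0.583, z(0.4800) = -0.050, d' = -0.533
Condition B: z(0.7800) = 0.772, z(0.4250) = -0.189, d' = 0.961
Δd' = d'_Condition A − d'_Condition B = -0.533 − 0.961 = -1.494
Condition B has the higher sensitivity.

Δd′ = -1.49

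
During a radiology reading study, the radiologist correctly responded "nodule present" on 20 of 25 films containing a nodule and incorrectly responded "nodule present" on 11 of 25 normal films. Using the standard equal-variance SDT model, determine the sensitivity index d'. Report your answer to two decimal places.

d' = 0.99

H = 20/25 = 0.8000
FA = 11/25 = 0.4400
z(0.8000) = 0.842, z(0.4400) = -0.151
d' = z(H) − z(FA) = 0.842 − (-0.151) = 0.993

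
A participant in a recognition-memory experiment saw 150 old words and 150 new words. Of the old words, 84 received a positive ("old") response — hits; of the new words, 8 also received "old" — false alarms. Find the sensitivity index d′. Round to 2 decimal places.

H = 84/150 = 0.5600
FA = 8/150 = 0.0533
z(H) = z(0.5600) = 0.1510
z(FA) = z(0.0533) = -1.6137
d' = z(H) − z(FA) = 0.1510 − (-1.6137) = 1.7647

d′ = 1.76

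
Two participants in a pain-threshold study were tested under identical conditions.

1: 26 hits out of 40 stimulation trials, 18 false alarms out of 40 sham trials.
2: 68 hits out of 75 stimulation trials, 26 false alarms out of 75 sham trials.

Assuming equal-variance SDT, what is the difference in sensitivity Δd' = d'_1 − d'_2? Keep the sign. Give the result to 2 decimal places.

Δd' = -1.20

1: z(0.6500) = 0.385, z(0.4500) = -0.126, d' = 0.511
2: z(0.9067) = 1.321, z(0.3467) = -0.394, d' = 1.715
Δd' = d'_1 − d'_2 = 0.511 − 1.715 = -1.204
2 has the higher sensitivity.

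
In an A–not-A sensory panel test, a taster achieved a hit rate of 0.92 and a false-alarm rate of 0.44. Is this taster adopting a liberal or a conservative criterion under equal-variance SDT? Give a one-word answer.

liberal

z(H) = 1.405, z(FA) = -0.151
c = −½·(z(H) + z(FA)) = -0.627
c < 0 → liberal criterion (biased toward responding “yes”).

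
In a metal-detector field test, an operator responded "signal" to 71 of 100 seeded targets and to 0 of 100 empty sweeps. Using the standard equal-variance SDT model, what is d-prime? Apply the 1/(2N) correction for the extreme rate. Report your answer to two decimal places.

The false-alarm rate is 0/100 = 0, so apply the 1/(2N) correction: FA → 1/(2·100) = 0.00500.
z(H) = z(0.71000) = 0.553
z(FA) = z(0.00500) = -2.576
d' = 0.553 − (-2.576) = 3.129

d-prime = 3.13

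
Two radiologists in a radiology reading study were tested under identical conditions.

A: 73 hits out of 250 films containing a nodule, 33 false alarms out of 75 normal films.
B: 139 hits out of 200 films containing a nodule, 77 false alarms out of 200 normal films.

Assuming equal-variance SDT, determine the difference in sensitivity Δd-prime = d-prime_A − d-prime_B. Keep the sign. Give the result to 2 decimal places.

Δd-prime = -1.20

A: z(0.2920) = -0.548, z(0.4400) = -0.151, d' = -0.397
B: z(0.6950) = 0.510, z(0.3850) = -0.292, d' = 0.802
Δd' = d'_A − d'_B = -0.397 − 0.802 = -1.199
B has the higher sensitivity.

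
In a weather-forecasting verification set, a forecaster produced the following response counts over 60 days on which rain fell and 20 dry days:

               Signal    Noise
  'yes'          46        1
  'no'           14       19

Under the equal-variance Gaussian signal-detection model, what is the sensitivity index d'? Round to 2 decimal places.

d' = 2.37

H = 46/60 = 0.7667
FA = 1/20 = 0.0500
z(H) = z(0.7667) = 0.728
z(FA) = z(0.0500) = -1.645
d' = z(H) − z(FA) = 0.728 − (-1.645) = 2.373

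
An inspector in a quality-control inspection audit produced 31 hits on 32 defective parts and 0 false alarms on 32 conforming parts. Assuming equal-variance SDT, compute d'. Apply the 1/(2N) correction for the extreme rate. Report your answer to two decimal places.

The false-alarm rate is 0/32 = 0, so apply the 1/(2N) correction: FA → 1/(2·32) = 0.01562.
z(H) = z(0.96875) = 1.863
z(FA) = z(0.01562) = -2.154
d' = 1.863 − (-2.154) = 4.017

d' = 4.02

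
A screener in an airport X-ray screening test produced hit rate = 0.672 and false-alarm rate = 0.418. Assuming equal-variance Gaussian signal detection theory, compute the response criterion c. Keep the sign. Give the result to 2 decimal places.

z(0.672) = 0.445, z(0.418) = -0.207
c = −½·[z(H) + z(FA)] = −0.5 × (0.445 + (-0.207)) = -0.119
c < 0: the screener has a liberal response bias.

c = -0.12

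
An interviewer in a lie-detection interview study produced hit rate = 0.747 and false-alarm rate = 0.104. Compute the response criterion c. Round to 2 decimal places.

z(H) = z(0.747) = 0.665
z(FA) = z(0.104) = -1.259
c = −½·[z(H) + z(FA)] = −0.5 × (0.665 + (-1.259)) = 0.297
c > 0: the interviewer has a conservative response bias.

c = 0.30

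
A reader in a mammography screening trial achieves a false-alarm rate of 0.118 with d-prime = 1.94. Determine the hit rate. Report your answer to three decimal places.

hit rate = 0.775

z(false-alarm rate) = z(0.118) = -1.1850
z(H) = z(FA) + d' = -1.1850 + 1.94 = 0.7550
hit rate = Φ(0.7550) = 0.7749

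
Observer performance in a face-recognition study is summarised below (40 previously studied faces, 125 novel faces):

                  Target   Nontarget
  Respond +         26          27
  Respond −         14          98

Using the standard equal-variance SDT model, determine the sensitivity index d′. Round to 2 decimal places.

H = 26/40 = 0.6500
FA = 27/125 = 0.2160
z(H) = 0.3853
z(FA) = -0.7858
d' = z(H) − z(FA) = 0.3853 − (-0.7858) = 1.1711

d′ = 1.17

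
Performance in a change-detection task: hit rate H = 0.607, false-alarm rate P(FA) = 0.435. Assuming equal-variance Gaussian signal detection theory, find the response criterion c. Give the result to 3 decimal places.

z(H) = z(0.607) = 0.2715
z(FA) = z(0.435) = -0.1637
c = −½·[z(H) + z(FA)] = −0.5 × (0.2715 + (-0.1637)) = -0.0539

c = -0.054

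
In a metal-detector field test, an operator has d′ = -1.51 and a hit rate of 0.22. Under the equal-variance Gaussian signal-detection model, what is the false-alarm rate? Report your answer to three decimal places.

z(hit rate) = z(0.22) = -0.7722
z(FA) = z(H) − d' = -0.7722 − (-1.51) = 0.7378
false-alarm rate = Φ(0.7378) = 0.7697

false-alarm rate = 0.770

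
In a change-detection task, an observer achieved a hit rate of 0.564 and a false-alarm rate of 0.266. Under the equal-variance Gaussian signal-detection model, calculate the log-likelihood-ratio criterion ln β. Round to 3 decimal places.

ln β = 0.182

z(H) = z(0.564) = 0.1611
z(FA) = z(0.266) = -0.6250
ln β = −½·[z(H)² − z(FA)²] = −0.5 × (0.0260 − 0.3906) = 0.1823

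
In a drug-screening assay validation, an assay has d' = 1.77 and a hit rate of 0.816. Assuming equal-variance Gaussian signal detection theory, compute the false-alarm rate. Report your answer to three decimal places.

false-alarm rate = 0.192

z(hit rate) = z(0.816) = 0.9002
z(FA) = z(H) − d' = 0.9002 − 1.77 = -0.8698
false-alarm rate = Φ(-0.8698) = 0.1922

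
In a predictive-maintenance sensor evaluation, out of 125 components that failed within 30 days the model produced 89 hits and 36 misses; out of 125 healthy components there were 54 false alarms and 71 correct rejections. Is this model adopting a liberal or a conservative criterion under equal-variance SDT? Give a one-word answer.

liberal

z(H) = 0.559, z(FA) = -0.171
c = −½·(z(H) + z(FA)) = -0.194
c < 0 → liberal criterion (biased toward responding “yes”).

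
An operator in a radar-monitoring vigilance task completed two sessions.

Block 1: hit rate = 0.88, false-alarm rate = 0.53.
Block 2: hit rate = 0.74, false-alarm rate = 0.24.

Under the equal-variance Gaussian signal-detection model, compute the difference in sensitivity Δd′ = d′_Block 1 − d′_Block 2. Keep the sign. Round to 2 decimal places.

Δd′ = -0.25

Block 1: z(0.88) = 1.175, z(0.53) = 0.075, d' = 1.100
Block 2: z(0.74) = 0.643, z(0.24) = -0.706, d' = 1.349
Δd' = d'_Block 1 − d'_Block 2 = 1.100 − 1.349 = -0.249
Block 2 has the higher sensitivity.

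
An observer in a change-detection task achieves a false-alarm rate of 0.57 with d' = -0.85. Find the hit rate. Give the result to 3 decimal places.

z(false-alarm rate) = z(0.57) = 0.1764
z(H) = z(FA) + d' = 0.1764 + (-0.85) = -0.6736
hit rate = Φ(-0.6736) = 0.2503

hit rate = 0.250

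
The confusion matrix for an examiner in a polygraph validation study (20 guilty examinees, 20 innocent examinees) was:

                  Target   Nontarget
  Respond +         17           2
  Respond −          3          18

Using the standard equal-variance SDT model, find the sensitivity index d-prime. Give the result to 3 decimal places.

H = 17/20 = 0.8500
FA = 2/20 = 0.1000
z(H) = z(0.8500) = 1.0364
z(FA) = z(0.1000) = -1.2816
d' = z(H) − z(FA) = 1.0364 − (-1.2816) = 2.3180

d-prime = 2.318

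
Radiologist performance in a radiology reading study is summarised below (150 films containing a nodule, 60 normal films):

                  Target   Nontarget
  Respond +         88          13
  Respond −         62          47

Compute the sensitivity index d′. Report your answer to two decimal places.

d′ = 1.00

H = 88/150 = 0.5867
FA = 13/60 = 0.2167
z(H) = z(0.5867) = 0.2191
z(FA) = z(0.2167) = -0.7834
d' = z(H) − z(FA) = 0.2191 − (-0.7834) = 1.0025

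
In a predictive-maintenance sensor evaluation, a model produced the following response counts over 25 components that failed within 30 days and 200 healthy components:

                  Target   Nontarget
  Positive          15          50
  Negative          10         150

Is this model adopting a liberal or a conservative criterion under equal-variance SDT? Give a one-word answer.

z(H) = 0.253, z(FA) = -0.674
c = −½·(z(H) + z(FA)) = 0.2105
c > 0 → conservative criterion (biased toward responding “no”).

conservative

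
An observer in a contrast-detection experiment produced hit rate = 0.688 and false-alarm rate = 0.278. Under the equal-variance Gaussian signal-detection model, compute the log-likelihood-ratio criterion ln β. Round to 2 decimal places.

ln β = 0.05

z(0.688) = 0.490, z(0.278) = -0.589
ln β = −½·[z(H)² − z(FA)²] = −0.5 × (0.240 − 0.347) = 0.0535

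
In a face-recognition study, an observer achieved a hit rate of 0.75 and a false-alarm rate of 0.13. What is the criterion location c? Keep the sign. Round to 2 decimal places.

z(0.75) = 0.6745, z(0.13) = -1.1264
c = −½·[z(H) + z(FA)] = −0.5 × (0.6745 + (-1.1264)) = 0.22595

c = 0.23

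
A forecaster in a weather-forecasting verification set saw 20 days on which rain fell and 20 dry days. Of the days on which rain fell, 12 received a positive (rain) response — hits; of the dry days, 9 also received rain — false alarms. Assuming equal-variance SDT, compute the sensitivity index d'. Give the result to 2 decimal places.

H = 12/20 = 0.6000
FA = 9/20 = 0.4500
z(H) = z(0.6000) = 0.2533
z(FA) = z(0.4500) = -0.1257
d' = z(H) − z(FA) = 0.2533 − (-0.1257) = 0.3790

d' = 0.38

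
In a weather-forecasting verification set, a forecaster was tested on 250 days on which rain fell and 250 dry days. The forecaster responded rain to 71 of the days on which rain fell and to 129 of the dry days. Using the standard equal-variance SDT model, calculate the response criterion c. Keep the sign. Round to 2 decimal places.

c = 0.27

H = 71/250 = 0.2840
FA = 129/250 = 0.5160
z(H) = -0.571
z(FA) = 0.040
c = −½·[z(H) + z(FA)] = −0.5 × (-0.571 + 0.040) = 0.2655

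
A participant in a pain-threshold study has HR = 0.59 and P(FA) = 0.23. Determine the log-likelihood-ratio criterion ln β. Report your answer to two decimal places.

Φ⁻¹(H) = Φ⁻¹(0.59) = 0.228
Φ⁻¹(FA) = Φ⁻¹(0.23) = -0.739
ln β = −½·[z(H)² − z(FA)²] = −0.5 × (0.052 − 0.546) = 0.247

ln β = 0.25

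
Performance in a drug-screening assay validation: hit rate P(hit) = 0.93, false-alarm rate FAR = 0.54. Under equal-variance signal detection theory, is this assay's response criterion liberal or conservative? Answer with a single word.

z(H) = 1.476, z(FA) = 0.100
c = −½·(z(H) + z(FA)) = -0.788
c < 0 → liberal criterion (biased toward responding “yes”).

liberal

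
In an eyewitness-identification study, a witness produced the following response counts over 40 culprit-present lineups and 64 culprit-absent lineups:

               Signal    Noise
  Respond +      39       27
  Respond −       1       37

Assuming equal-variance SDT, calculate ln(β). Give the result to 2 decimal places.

ln β = -1.90

H = 39/40 = 0.9750
FA = 27/64 = 0.4219
Φ⁻¹(0.9750) = 1.960, Φ⁻¹(0.4219) = -0.197
ln β = −½·[z(H)² − z(FA)²] = −0.5 × (3.842 − 0.039) = -1.9015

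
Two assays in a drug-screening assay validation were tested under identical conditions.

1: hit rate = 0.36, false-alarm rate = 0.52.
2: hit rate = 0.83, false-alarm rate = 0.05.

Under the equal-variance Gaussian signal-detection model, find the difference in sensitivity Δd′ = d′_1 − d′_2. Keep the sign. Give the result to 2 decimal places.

1: z(0.36) = -0.358, z(0.52) = 0.050, d' = -0.408
2: z(0.83) = 0.954, z(0.05) = -1.645, d' = 2.599
Δd' = d'_1 − d'_2 = -0.408 − 2.599 = -3.007
2 has the higher sensitivity.

Δd′ = -3.01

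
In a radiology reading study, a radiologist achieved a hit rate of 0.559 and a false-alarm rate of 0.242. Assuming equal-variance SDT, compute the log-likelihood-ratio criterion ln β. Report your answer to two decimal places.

Φ⁻¹(H) = Φ⁻¹(0.559) = 0.148
Φ⁻¹(FA) = Φ⁻¹(0.242) = -0.700
ln β = −½·[z(H)² − z(FA)²] = −0.5 × (0.022 − 0.490) = 0.234

ln β = 0.23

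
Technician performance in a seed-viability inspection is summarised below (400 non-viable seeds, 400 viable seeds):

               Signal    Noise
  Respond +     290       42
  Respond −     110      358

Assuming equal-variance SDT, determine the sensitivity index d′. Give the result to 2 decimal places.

d′ = 1.85

H = 290/400 = 0.7250
FA = 42/400 = 0.1050
z(H) = z(0.7250) = 0.598
z(FA) = z(0.1050) = -1.254
d' = z(H) − z(FA) = 0.598 − (-1.254) = 1.852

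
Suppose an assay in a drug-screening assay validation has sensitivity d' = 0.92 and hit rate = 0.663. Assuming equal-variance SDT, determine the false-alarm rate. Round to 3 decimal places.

false-alarm rate = 0.309

z(hit rate) = z(0.663) = 0.4207
z(FA) = z(H) − d' = 0.4207 − 0.92 = -0.4993
false-alarm rate = Φ(-0.4993) = 0.3088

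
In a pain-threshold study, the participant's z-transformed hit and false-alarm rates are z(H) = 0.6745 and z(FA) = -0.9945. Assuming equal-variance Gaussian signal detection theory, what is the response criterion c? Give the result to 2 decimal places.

c = −½·[z(H) + z(FA)] = −½·(0.6745 + (-0.9945)) = 0.1600

c = 0.16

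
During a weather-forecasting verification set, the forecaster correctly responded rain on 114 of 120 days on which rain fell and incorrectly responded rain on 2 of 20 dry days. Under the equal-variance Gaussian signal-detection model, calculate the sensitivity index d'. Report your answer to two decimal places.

H = 114/120 = 0.9500
FA = 2/20 = 0.1000
Φ⁻¹(0.9500) = 1.645, Φ⁻¹(0.1000) = -1.282
d' = z(H) − z(FA) = 1.645 − (-1.282) = 2.927

d' = 2.93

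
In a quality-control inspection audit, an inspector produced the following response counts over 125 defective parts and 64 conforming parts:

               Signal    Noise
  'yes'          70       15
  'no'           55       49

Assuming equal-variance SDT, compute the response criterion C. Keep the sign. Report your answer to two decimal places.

C = 0.29

H = 70/125 = 0.5600
FA = 15/64 = 0.2344
z(H) = 0.1510
z(FA) = -0.7244
c = −½·[z(H) + z(FA)] = −0.5 × (0.1510 + (-0.7244)) = 0.2867
c > 0: the inspector has a conservative response bias.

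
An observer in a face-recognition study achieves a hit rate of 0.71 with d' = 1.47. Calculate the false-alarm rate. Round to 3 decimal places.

false-alarm rate = 0.180

z(hit rate) = z(0.71) = 0.5534
z(FA) = z(H) − d' = 0.5534 − 1.47 = -0.9166
false-alarm rate = Φ(-0.9166) = 0.1797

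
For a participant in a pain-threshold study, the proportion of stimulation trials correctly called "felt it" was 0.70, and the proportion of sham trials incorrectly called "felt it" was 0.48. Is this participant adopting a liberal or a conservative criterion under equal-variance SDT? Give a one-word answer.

liberal

z(H) = 0.524, z(FA) = -0.050
c = −½·(z(H) + z(FA)) = -0.237
c < 0 → liberal criterion (biased toward responding “yes”).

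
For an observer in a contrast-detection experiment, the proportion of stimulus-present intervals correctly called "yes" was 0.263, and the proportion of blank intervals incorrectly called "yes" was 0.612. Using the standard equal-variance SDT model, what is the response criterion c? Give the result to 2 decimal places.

Φ⁻¹(H) = -0.634
Φ⁻¹(FA) = 0.285
c = −½·[z(H) + z(FA)] = −0.5 × (-0.634 + 0.285) = 0.1745

c = 0.17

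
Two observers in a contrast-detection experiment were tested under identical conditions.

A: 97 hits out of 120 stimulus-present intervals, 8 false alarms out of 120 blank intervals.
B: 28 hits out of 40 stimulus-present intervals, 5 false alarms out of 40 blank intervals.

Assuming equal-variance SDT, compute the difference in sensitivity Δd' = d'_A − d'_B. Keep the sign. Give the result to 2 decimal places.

A: z(0.8083) = 0.872, z(0.0667) = -1.501, d' = 2.373
B: z(0.7000) = 0.524, z(0.1250) = -1.150, d' = 1.674
Δd' = d'_A − d'_B = 2.373 − 1.674 = 0.699
A has the higher sensitivity.

Δd' = 0.70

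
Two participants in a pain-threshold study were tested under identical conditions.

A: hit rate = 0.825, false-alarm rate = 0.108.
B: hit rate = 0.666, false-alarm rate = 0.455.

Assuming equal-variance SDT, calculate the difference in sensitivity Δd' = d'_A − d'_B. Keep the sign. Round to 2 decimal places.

A: z(0.825) = 0.935, z(0.108) = -1.237, d' = 2.172
B: z(0.666) = 0.429, z(0.455) = -0.113, d' = 0.542
Δd' = d'_A − d'_B = 2.172 − 0.542 = 1.630
A has the higher sensitivity.

Δd' = 1.63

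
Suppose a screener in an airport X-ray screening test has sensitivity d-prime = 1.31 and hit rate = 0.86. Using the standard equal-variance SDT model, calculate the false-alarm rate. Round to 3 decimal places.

z(hit rate) = z(0.86) = 1.0803
z(FA) = z(H) − d' = 1.0803 − 1.31 = -0.2297
false-alarm rate = Φ(-0.2297) = 0.4092

false-alarm rate = 0.409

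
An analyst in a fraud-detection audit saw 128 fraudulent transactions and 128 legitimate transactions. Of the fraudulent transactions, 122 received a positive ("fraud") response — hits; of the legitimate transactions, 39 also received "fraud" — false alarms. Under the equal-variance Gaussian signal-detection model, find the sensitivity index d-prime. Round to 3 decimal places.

H = 122/128 = 0.9531
FA = 39/128 = 0.3047
z(H) = z(0.9531) = 1.6757
z(FA) = z(0.3047) = -0.5109
d' = z(H) − z(FA) = 1.6757 − (-0.5109) = 2.1866

d-prime = 2.187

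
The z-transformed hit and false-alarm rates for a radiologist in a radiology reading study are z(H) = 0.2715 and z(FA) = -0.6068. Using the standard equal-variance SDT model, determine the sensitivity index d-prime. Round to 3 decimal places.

d-prime = 0.878

d' = z(H) − z(FA) = 0.2715 − (-0.6068) = 0.8783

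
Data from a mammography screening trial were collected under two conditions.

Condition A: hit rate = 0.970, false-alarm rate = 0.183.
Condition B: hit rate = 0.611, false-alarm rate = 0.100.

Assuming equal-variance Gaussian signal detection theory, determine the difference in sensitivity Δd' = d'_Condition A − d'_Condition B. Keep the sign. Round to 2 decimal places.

Condition A: z(0.970) = 1.881, z(0.183) = -0.904, d' = 2.785
Condition B: z(0.611) = 0.282, z(0.100) = -1.282, d' = 1.564
Δd' = d'_Condition A − d'_Condition B = 2.785 − 1.564 = 1.221
Condition A has the higher sensitivity.

Δd' = 1.22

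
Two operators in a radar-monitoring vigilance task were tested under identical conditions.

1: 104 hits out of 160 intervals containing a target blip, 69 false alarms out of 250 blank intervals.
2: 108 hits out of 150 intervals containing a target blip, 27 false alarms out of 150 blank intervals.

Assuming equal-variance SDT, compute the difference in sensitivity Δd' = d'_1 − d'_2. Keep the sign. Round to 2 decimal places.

1: z(0.6500) = 0.385, z(0.2760) = -0.595, d' = 0.980
2: z(0.7200) = 0.583, z(0.1800) = -0.915, d' = 1.498
Δd' = d'_1 − d'_2 = 0.980 − 1.498 = -0.518
2 has the higher sensitivity.

Δd' = -0.52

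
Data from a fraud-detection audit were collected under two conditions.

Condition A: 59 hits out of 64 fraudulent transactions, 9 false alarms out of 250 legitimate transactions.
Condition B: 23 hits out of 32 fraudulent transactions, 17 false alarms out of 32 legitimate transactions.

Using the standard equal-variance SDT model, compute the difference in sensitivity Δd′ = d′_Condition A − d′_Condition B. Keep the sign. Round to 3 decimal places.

Condition A: z(0.9219) = 1.4180, z(0.0360) = -1.7991, d' = 3.2171
Condition B: z(0.7188) = 0.5793, z(0.5312) = 0.0783, d' = 0.5010
Δd' = d'_Condition A − d'_Condition B = 3.2171 − 0.5010 = 2.7161
Condition A has the higher sensitivity.

Δd′ = 2.716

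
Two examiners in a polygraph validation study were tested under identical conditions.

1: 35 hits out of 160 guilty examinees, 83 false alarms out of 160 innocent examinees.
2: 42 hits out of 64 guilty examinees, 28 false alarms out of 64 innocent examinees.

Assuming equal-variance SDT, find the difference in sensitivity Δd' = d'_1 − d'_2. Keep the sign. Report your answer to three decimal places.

Δd' = -1.383

1: z(0.2188) = -0.7763, z(0.5188) = 0.0471, d' = -0.8234
2: z(0.6562) = 0.4021, z(0.4375) = -0.1573, d' = 0.5594
Δd' = d'_1 − d'_2 = -0.8234 − 0.5594 = -1.3828
2 has the higher sensitivity.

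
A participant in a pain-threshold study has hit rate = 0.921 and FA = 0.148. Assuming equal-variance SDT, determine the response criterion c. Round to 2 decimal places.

Φ⁻¹(H) = Φ⁻¹(0.921) = 1.4118
Φ⁻¹(FA) = Φ⁻¹(0.148) = -1.0450
c = −½·[z(H) + z(FA)] = −0.5 × (1.4118 + (-1.0450)) = -0.1834
c < 0: the participant has a liberal response bias.

c = -0.18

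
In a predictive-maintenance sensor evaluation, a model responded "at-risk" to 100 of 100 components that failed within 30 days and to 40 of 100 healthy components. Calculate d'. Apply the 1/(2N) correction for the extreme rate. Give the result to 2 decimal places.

The hit rate is 100/100 = 1, so apply the 1/(2N) correction: H → 1 − 1/(2·100) = 0.99500.
z(H) = z(0.99500) = 2.576
z(FA) = z(0.40000) = -0.253
d' = 2.576 − (-0.253) = 2.829

d' = 2.83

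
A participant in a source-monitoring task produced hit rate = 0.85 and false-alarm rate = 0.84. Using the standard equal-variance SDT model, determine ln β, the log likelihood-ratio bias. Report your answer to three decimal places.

ln β = -0.043

Φ⁻¹(H) = 1.0364
Φ⁻¹(FA) = 0.9945
ln β = −½·[z(H)² − z(FA)²] = −0.5 × (1.0741 − 0.9890) = -0.04255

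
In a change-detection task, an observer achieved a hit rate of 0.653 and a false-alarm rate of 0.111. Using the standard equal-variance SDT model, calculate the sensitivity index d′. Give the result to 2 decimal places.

d′ = 1.61

z(H) = 0.393
z(FA) = -1.221
d' = z(H) − z(FA) = 0.393 − (-1.221) = 1.614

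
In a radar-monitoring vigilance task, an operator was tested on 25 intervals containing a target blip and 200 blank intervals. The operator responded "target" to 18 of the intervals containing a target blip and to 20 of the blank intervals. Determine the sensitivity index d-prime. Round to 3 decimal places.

H = 18/25 = 0.7200
FA = 20/200 = 0.1000
z(H) = 0.5828
z(FA) = -1.2816
d' = z(H) − z(FA) = 0.5828 − (-1.2816) = 1.8644

d-prime = 1.864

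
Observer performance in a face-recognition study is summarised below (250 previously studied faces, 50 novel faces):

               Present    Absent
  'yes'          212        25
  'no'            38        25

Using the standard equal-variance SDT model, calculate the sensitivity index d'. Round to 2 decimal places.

H = 212/250 = 0.8480
FA = 25/50 = 0.5000
z(H) = z(0.8480) = 1.0279
z(FA) = z(0.5000) = 0.0000
d' = z(H) − z(FA) = 1.0279 − 0.0000 = 1.0279

d' = 1.03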